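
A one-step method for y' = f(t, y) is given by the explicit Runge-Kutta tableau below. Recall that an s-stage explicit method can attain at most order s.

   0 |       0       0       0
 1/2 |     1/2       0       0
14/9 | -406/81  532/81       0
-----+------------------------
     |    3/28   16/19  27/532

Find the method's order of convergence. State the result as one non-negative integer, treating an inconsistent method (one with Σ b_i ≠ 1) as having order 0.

b = (3/28, 16/19, 27/532)
c = (0, 1/2, 14/9)
Ac = (0, 0, 266/81)
Σ b_i: 3/28·1 + 16/19·1 + 27/532·1 = 1 ✓
b·c: 16/19·1/2 + 27/532·14/9 = 1/2 ✓
b·c²: 16/19·1/4 + 27/532·196/81 = 1/3 ✓
b·Ac: 27/532·266/81 = 1/6 ✓; 3 stages ⇒ order 3.

3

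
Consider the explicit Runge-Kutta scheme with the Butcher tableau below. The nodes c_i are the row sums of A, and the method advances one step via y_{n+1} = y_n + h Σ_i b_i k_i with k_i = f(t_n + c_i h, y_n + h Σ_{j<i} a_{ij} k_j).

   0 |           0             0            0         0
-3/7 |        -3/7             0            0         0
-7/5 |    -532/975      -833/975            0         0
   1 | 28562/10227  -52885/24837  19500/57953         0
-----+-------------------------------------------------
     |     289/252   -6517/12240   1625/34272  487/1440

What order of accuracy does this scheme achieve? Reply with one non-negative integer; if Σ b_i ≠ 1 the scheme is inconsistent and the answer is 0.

b = (289/252, -6517/12240, 1625/34272, 487/1440)
c = (0, -3/7, -7/5, 1)
Ac = (0, 0, 119/325, 215/487)
Σ b_i: 289/252·1 + (-6517/12240)·1 + 1625/34272·1 + 487/1440·1 = 1 ✓
b·c: (-6517/12240)·(-3/7) + 1625/34272·(-7/5) + 487/1440·1 = 1/2 ✓
b·c²: (-6517/12240)·9/49 + 1625/34272·49/25 + 487/1440·1 = 1/3 ✓
b·Ac: 1625/34272·119/325 + 487/1440·215/487 = 1/6 ✓
b·c³: (-6517/12240)·(-27/343) + 1625/34272·(-343/125) + 487/1440·1 = 1/4 ✓
b·(c∘Ac): 1625/34272·(-833/1625) + 487/1440·215/487 = 1/8 ✓
b·Ac²: 1625/34272·(-51/325) + 487/1440·915/3409 = 1/12 ✓
b·A²c: 487/1440·60/487 = 1/24 ✓; 4 stages ⇒ order 4.

4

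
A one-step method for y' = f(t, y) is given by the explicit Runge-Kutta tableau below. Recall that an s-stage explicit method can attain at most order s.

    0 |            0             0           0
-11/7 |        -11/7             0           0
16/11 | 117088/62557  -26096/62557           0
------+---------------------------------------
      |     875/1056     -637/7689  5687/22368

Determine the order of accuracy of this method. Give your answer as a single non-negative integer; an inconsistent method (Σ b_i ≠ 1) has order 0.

b = (875/1056, -637/7689, 5687/22368)
c = (0, -11/7, 16/11)
Ac = (0, 0, 3728/5687)
Σ b_i: 875/1056·1 + (-637/7689)·1 + 5687/22368·1 = 1 ✓
b·c: (-637/7689)·(-11/7) + 5687/22368·16/11 = 1/2 ✓
b·c²: (-637/7689)·121/49 + 5687/22368·256/121 = 1/3 ✓
b·Ac: 5687/22368·3728/5687 = 1/6 ✓; 3 stages ⇒ order 3.

3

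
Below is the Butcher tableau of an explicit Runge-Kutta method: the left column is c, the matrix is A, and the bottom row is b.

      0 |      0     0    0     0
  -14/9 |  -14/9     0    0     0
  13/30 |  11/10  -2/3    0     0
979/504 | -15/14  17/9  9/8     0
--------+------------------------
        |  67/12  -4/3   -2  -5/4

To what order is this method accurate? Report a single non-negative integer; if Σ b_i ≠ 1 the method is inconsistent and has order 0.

1

b = (67/12, -4/3, -2, -5/4)
c = (0, -14/9, 13/30, 979/504)
Ac = (0, 0, 28/27, -15881/6480)
Σ b_i: 67/12·1 + (-4/3)·1 + (-2)·1 + (-5/4)·1 = 1 ✓
b·c: (-4/3)·(-14/9) + (-2)·13/30 + (-5/4)·979/504 = -36913/30240 ≠ 1/2 ⇒ order 1.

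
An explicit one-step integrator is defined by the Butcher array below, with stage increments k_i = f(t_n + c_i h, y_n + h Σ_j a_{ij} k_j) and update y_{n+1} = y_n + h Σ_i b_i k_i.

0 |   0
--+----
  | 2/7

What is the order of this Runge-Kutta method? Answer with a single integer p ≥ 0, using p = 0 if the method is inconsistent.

0

b = (2/7)
c = (0)
Σ b_i: 2/7·1 = 2/7 ≠ 1 ⇒ order 0.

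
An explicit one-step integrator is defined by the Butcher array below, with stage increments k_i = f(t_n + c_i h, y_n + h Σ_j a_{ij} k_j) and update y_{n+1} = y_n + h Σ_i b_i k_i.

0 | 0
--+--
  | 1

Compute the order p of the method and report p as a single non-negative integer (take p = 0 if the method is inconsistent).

1

b = (1)
c = (0)
Σ b_i: 1·1 = 1 ✓; 1 stage ⇒ order 1.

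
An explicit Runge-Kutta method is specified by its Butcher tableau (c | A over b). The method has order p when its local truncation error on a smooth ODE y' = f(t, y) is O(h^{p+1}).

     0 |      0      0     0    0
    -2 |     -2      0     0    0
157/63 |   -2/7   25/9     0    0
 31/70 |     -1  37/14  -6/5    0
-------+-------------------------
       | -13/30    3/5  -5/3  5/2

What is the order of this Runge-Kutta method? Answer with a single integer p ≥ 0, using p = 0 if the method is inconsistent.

1

b = (-13/30, 3/5, -5/3, 5/2)
c = (0, -2, 157/63, 31/70)
Ac = (0, 0, -50/9, -869/105)
Σ b_i: (-13/30)·1 + 3/5·1 + (-5/3)·1 + 5/2·1 = 1 ✓
b·c: 3/5·(-2) + (-5/3)·157/63 + 5/2·31/70 = -2293/540 ≠ 1/2 ⇒ order 1.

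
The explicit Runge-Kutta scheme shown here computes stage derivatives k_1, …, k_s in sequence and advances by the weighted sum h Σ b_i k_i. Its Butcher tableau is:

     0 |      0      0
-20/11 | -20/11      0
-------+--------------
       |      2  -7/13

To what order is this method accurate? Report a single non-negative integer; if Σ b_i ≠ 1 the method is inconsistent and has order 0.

0

b = (2, -7/13)
c = (0, -20/11)
Σ b_i: 2·1 + (-7/13)·1 = 19/13 ≠ 1 ⇒ order 0.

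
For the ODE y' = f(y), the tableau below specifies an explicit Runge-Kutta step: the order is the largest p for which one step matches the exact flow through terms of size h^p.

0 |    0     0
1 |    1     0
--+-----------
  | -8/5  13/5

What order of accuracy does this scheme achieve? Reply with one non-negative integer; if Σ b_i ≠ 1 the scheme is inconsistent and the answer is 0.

b = (-8/5, 13/5)
c = (0, 1)
Σ b_i: (-8/5)·1 + 13/5·1 = 1 ✓
b·c: 13/5·1 = 13/5 ≠ 1/2 ⇒ order 1.

1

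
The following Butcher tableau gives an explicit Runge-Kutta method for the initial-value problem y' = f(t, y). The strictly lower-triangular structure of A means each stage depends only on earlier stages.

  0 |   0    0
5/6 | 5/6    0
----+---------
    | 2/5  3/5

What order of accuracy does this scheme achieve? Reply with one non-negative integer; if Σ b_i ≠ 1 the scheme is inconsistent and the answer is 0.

b = (2/5, 3/5)
c = (0, 5/6)
Σ b_i: 2/5·1 + 3/5·1 = 1 ✓
b·c: 3/5·5/6 = 1/2 ✓; 2 stages ⇒ order 2.

2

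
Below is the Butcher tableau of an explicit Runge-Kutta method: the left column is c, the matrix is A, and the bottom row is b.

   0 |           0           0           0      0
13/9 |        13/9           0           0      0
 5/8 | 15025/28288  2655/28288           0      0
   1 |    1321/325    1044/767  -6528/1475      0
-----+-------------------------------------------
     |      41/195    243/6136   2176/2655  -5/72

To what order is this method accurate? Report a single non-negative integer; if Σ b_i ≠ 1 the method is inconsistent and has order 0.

4

b = (41/195, 243/6136, 2176/2655, -5/72)
c = (0, 13/9, 5/8, 1)
Ac = (0, 0, 295/2176, -4/5)
Σ b_i: 41/195·1 + 243/6136·1 + 2176/2655·1 + (-5/72)·1 = 1 ✓
b·c: 243/6136·13/9 + 2176/2655·5/8 + (-5/72)·1 = 1/2 ✓
b·c²: 243/6136·169/81 + 2176/2655·25/64 + (-5/72)·1 = 1/3 ✓
b·Ac: 2176/2655·295/2176 + (-5/72)·(-4/5) = 1/6 ✓
b·c³: 243/6136·2197/729 + 2176/2655·125/512 + (-5/72)·1 = 1/4 ✓
b·(c∘Ac): 2176/2655·1475/17408 + (-5/72)·(-4/5) = 1/8 ✓
b·Ac²: 2176/2655·3835/19584 + (-5/72)·10/9 = 1/12 ✓
b·A²c: (-5/72)·(-3/5) = 1/24 ✓; 4 stages ⇒ order 4.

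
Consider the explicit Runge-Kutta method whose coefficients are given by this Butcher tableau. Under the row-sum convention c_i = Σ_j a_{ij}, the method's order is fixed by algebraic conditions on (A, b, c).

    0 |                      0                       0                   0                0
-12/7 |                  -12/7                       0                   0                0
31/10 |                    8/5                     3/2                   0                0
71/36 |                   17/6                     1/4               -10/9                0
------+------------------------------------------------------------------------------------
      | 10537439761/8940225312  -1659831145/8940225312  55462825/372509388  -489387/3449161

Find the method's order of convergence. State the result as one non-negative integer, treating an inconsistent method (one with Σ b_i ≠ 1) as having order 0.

3

b = (10537439761/8940225312, -1659831145/8940225312, 55462825/372509388, -489387/3449161)
c = (0, -12/7, 31/10, 71/36)
Ac = (0, 0, -18/7, -244/63)
Σ b_i: 10537439761/8940225312·1 + (-1659831145/8940225312)·1 + 55462825/372509388·1 + (-489387/3449161)·1 = 1 ✓
b·c: (-1659831145/8940225312)·(-12/7) + 55462825/372509388·31/10 + (-489387/3449161)·71/36 = 1/2 ✓
b·c²: (-1659831145/8940225312)·144/49 + 55462825/372509388·961/100 + (-489387/3449161)·5041/1296 = 1/3 ✓
b·Ac: 55462825/372509388·(-18/7) + (-489387/3449161)·(-244/63) = 1/6 ✓
b·c³: (-1659831145/8940225312)·(-1728/343) + 55462825/372509388·29791/1000 + (-489387/3449161)·357911/46656 = 8040092198693/1877447315520 ≠ 1/4 ⇒ order 3.
b·(c∘Ac): 55462825/372509388·(-279/35) + (-489387/3449161)·(-4331/567) = -38396977/372509388 ≠ 1/8
b·Ac²: 55462825/372509388·216/49 + (-489387/3449161)·(-43849/4410) = 1497259003/724323810 ≠ 1/12
b·A²c: (-489387/3449161)·20/7 = -9787740/24144127 ≠ 1/24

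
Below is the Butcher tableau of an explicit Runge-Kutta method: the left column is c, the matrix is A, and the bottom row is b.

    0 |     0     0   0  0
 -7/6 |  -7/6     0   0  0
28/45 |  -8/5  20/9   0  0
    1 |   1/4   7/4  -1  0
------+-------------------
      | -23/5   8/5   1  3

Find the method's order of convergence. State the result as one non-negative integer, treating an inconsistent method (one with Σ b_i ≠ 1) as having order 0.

b = (-23/5, 8/5, 1, 3)
c = (0, -7/6, 28/45, 1)
Ac = (0, 0, -70/27, -959/360)
Σ b_i: (-23/5)·1 + 8/5·1 + 1·1 + 3·1 = 1 ✓
b·c: 8/5·(-7/6) + 1·28/45 + 3·1 = 79/45 ≠ 1/2 ⇒ order 1.

1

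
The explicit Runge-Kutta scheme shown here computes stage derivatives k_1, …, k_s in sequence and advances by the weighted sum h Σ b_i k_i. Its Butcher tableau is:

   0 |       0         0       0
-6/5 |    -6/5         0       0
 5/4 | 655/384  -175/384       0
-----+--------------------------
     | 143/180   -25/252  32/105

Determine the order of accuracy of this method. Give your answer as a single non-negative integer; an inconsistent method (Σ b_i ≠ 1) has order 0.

b = (143/180, -25/252, 32/105)
c = (0, -6/5, 5/4)
Ac = (0, 0, 35/64)
Σ b_i: 143/180·1 + (-25/252)·1 + 32/105·1 = 1 ✓
b·c: (-25/252)·(-6/5) + 32/105·5/4 = 1/2 ✓
b·c²: (-25/252)·36/25 + 32/105·25/16 = 1/3 ✓
b·Ac: 32/105·35/64 = 1/6 ✓; 3 stages ⇒ order 3.

3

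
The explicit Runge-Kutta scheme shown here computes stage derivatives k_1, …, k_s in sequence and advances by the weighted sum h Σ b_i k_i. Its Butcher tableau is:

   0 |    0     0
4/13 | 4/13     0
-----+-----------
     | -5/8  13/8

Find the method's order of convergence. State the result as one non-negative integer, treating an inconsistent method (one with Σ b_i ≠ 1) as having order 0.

b = (-5/8, 13/8)
c = (0, 4/13)
Σ b_i: (-5/8)·1 + 13/8·1 = 1 ✓
b·c: 13/8·4/13 = 1/2 ✓; 2 stages ⇒ order 2.

2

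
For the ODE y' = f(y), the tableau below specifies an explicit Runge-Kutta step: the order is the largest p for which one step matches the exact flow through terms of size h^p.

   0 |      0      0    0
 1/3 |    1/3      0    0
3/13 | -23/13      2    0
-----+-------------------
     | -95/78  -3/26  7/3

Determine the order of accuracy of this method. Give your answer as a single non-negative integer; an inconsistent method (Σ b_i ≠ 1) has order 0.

2

b = (-95/78, -3/26, 7/3)
c = (0, 1/3, 3/13)
Ac = (0, 0, 2/3)
Σ b_i: (-95/78)·1 + (-3/26)·1 + 7/3·1 = 1 ✓
b·c: (-3/26)·1/3 + 7/3·3/13 = 1/2 ✓
b·c²: (-3/26)·1/9 + 7/3·9/169 = 113/1014 ≠ 1/3 ⇒ order 2.
b·Ac: 7/3·2/3 = 14/9 ≠ 1/6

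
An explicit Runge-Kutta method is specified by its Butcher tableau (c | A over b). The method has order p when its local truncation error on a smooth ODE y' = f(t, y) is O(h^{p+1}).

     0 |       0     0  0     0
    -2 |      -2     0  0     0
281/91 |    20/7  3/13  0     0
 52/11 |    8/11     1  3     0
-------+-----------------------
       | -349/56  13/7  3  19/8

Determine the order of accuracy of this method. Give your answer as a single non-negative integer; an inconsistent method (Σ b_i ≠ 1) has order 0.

1

b = (-349/56, 13/7, 3, 19/8)
c = (0, -2, 281/91, 52/11)
Ac = (0, 0, -6/13, 661/91)
Σ b_i: (-349/56)·1 + 13/7·1 + 3·1 + 19/8·1 = 1 ✓
b·c: 13/7·(-2) + 3·281/91 + 19/8·52/11 = 33587/2002 ≠ 1/2 ⇒ order 1.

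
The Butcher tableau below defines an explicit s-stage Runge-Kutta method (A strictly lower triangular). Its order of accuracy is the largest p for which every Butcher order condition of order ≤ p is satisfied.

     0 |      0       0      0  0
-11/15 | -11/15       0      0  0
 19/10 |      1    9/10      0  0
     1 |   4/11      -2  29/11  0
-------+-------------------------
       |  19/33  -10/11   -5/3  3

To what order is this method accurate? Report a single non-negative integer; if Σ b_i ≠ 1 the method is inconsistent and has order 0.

b = (19/33, -10/11, -5/3, 3)
c = (0, -11/15, 19/10, 1)
Ac = (0, 0, -33/50, 2137/330)
Σ b_i: 19/33·1 + (-10/11)·1 + (-5/3)·1 + 3·1 = 1 ✓
b·c: (-10/11)·(-11/15) + (-5/3)·19/10 + 3·1 = 1/2 ✓
b·c²: (-10/11)·121/225 + (-5/3)·361/100 + 3·1 = -631/180 ≠ 1/3 ⇒ order 2.
b·Ac: (-5/3)·(-33/50) + 3·2137/330 = 1129/55 ≠ 1/6

2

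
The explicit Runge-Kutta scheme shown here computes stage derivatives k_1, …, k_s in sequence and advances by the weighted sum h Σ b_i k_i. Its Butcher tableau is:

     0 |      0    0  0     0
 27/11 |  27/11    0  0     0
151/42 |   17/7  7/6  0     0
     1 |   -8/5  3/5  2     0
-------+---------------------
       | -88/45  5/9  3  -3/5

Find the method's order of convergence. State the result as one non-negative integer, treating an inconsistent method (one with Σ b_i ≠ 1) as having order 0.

b = (-88/45, 5/9, 3, -3/5)
c = (0, 27/11, 151/42, 1)
Ac = (0, 0, 63/22, 10006/1155)
Σ b_i: (-88/45)·1 + 5/9·1 + 3·1 + (-3/5)·1 = 1 ✓
b·c: 5/9·27/11 + 3·151/42 + (-3/5)·1 = 8893/770 ≠ 1/2 ⇒ order 1.

1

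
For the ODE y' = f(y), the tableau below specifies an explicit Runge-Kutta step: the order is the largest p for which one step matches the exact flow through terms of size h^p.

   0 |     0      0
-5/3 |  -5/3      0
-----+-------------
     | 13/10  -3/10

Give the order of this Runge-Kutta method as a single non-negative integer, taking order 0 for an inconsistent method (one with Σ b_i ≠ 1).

2

b = (13/10, -3/10)
c = (0, -5/3)
Σ b_i: 13/10·1 + (-3/10)·1 = 1 ✓
b·c: (-3/10)·(-5/3) = 1/2 ✓; 2 stages ⇒ order 2.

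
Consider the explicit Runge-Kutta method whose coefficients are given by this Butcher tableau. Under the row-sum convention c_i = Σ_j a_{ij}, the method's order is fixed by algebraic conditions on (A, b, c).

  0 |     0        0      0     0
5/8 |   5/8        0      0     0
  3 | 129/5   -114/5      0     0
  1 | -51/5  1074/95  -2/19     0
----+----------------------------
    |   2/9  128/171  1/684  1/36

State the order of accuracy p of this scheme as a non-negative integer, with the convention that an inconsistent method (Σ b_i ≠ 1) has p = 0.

b = (2/9, 128/171, 1/684, 1/36)
c = (0, 5/8, 3, 1)
Ac = (0, 0, -57/4, 27/4)
Σ b_i: 2/9·1 + 128/171·1 + 1/684·1 + 1/36·1 = 1 ✓
b·c: 128/171·5/8 + 1/684·3 + 1/36·1 = 1/2 ✓
b·c²: 128/171·25/64 + 1/684·9 + 1/36·1 = 1/3 ✓
b·Ac: 1/684·(-57/4) + 1/36·27/4 = 1/6 ✓
b·c³: 128/171·125/512 + 1/684·27 + 1/36·1 = 1/4 ✓
b·(c∘Ac): 1/684·(-171/4) + 1/36·27/4 = 1/8 ✓
b·Ac²: 1/684·(-285/32) + 1/36·111/32 = 1/12 ✓
b·A²c: 1/36·3/2 = 1/24 ✓; 4 stages ⇒ order 4.

4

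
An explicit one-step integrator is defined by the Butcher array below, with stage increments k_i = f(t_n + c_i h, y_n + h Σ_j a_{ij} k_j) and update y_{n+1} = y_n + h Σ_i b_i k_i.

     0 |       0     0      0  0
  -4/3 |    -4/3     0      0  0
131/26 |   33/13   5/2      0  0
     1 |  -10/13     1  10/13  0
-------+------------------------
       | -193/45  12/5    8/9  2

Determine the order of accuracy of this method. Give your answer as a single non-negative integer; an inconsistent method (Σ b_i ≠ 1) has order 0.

1

b = (-193/45, 12/5, 8/9, 2)
c = (0, -4/3, 131/26, 1)
Ac = (0, 0, -10/3, 1289/507)
Σ b_i: (-193/45)·1 + 12/5·1 + 8/9·1 + 2·1 = 1 ✓
b·c: 12/5·(-4/3) + 8/9·131/26 + 2·1 = 1918/585 ≠ 1/2 ⇒ order 1.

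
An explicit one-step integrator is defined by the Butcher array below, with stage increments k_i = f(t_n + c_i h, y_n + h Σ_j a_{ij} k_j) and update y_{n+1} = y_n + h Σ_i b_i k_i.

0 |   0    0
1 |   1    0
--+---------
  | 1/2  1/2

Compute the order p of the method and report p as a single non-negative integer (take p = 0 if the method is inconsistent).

2

b = (1/2, 1/2)
c = (0, 1)
Σ b_i: 1/2·1 + 1/2·1 = 1 ✓
b·c: 1/2·1 = 1/2 ✓; 2 stages ⇒ order 2.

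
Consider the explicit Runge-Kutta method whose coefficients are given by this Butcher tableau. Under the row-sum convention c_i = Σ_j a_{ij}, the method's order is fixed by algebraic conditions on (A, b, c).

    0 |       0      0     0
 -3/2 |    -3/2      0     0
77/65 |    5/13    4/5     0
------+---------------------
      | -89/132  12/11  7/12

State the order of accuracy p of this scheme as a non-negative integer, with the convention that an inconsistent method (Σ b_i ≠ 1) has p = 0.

1

b = (-89/132, 12/11, 7/12)
c = (0, -3/2, 77/65)
Ac = (0, 0, -6/5)
Σ b_i: (-89/132)·1 + 12/11·1 + 7/12·1 = 1 ✓
b·c: 12/11·(-3/2) + 7/12·77/65 = -8111/8580 ≠ 1/2 ⇒ order 1.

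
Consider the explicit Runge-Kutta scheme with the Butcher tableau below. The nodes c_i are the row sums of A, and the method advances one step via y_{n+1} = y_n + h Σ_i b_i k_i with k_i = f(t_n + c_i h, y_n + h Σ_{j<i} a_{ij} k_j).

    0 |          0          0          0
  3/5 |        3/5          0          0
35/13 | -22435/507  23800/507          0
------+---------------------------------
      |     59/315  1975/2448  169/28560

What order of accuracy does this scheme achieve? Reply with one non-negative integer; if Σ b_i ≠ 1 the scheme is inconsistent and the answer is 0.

b = (59/315, 1975/2448, 169/28560)
c = (0, 3/5, 35/13)
Ac = (0, 0, 4760/169)
Σ b_i: 59/315·1 + 1975/2448·1 + 169/28560·1 = 1 ✓
b·c: 1975/2448·3/5 + 169/28560·35/13 = 1/2 ✓
b·c²: 1975/2448·9/25 + 169/28560·1225/169 = 1/3 ✓
b·Ac: 169/28560·4760/169 = 1/6 ✓; 3 stages ⇒ order 3.

3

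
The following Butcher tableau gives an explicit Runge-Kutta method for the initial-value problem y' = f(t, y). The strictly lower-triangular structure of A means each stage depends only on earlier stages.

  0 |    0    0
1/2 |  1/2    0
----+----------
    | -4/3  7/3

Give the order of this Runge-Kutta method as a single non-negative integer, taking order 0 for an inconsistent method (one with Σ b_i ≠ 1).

1

b = (-4/3, 7/3)
c = (0, 1/2)
Σ b_i: (-4/3)·1 + 7/3·1 = 1 ✓
b·c: 7/3·1/2 = 7/6 ≠ 1/2 ⇒ order 1.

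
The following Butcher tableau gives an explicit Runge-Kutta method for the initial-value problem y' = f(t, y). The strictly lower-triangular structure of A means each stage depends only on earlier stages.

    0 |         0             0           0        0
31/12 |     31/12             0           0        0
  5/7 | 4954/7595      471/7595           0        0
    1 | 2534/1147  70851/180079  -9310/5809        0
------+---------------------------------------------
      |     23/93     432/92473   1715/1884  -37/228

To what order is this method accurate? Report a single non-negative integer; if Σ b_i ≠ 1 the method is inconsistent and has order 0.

4

b = (23/93, 432/92473, 1715/1884, -37/228)
c = (0, 31/12, 5/7, 1)
Ac = (0, 0, 157/980, -19/148)
Σ b_i: 23/93·1 + 432/92473·1 + 1715/1884·1 + (-37/228)·1 = 1 ✓
b·c: 432/92473·31/12 + 1715/1884·5/7 + (-37/228)·1 = 1/2 ✓
b·c²: 432/92473·961/144 + 1715/1884·25/49 + (-37/228)·1 = 1/3 ✓
b·Ac: 1715/1884·157/980 + (-37/228)·(-19/148) = 1/6 ✓
b·c³: 432/92473·29791/1728 + 1715/1884·125/343 + (-37/228)·1 = 1/4 ✓
b·(c∘Ac): 1715/1884·157/1372 + (-37/228)·(-19/148) = 1/8 ✓
b·Ac²: 1715/1884·4867/11760 + (-37/228)·3211/1776 = 1/12 ✓
b·A²c: (-37/228)·(-19/74) = 1/24 ✓; 4 stages ⇒ order 4.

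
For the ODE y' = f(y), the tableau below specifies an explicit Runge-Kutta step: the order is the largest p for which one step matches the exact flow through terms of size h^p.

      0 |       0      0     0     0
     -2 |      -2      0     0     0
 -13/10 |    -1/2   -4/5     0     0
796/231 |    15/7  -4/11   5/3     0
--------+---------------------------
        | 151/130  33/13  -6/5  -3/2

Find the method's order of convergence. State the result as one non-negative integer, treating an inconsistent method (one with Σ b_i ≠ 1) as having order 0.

b = (151/130, 33/13, -6/5, -3/2)
c = (0, -2, -13/10, 796/231)
Ac = (0, 0, 8/5, -95/66)
Σ b_i: 151/130·1 + 33/13·1 + (-6/5)·1 + (-3/2)·1 = 1 ✓
b·c: 33/13·(-2) + (-6/5)·(-13/10) + (-3/2)·796/231 = -217361/25025 ≠ 1/2 ⇒ order 1.

1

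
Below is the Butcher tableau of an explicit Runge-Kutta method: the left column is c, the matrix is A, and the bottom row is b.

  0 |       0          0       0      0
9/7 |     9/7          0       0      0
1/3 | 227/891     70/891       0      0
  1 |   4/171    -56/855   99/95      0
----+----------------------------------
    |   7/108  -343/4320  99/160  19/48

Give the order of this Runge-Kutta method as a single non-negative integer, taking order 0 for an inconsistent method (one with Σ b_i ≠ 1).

4

b = (7/108, -343/4320, 99/160, 19/48)
c = (0, 9/7, 1/3, 1)
Ac = (0, 0, 10/99, 5/19)
Σ b_i: 7/108·1 + (-343/4320)·1 + 99/160·1 + 19/48·1 = 1 ✓
b·c: (-343/4320)·9/7 + 99/160·1/3 + 19/48·1 = 1/2 ✓
b·c²: (-343/4320)·81/49 + 99/160·1/9 + 19/48·1 = 1/3 ✓
b·Ac: 99/160·10/99 + 19/48·5/19 = 1/6 ✓
b·c³: (-343/4320)·729/343 + 99/160·1/27 + 19/48·1 = 1/4 ✓
b·(c∘Ac): 99/160·10/297 + 19/48·5/19 = 1/8 ✓
b·Ac²: 99/160·10/77 + 19/48·1/133 = 1/12 ✓
b·A²c: 19/48·2/19 = 1/24 ✓; 4 stages ⇒ order 4.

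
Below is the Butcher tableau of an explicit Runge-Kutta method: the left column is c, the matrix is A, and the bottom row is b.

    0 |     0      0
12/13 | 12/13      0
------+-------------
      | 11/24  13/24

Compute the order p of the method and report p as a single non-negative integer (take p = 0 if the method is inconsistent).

2

b = (11/24, 13/24)
c = (0, 12/13)
Σ b_i: 11/24·1 + 13/24·1 = 1 ✓
b·c: 13/24·12/13 = 1/2 ✓; 2 stages ⇒ order 2.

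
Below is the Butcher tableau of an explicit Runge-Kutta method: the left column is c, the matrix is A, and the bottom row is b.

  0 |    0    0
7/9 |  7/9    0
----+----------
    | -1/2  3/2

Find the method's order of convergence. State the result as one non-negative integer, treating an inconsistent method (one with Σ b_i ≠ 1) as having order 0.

b = (-1/2, 3/2)
c = (0, 7/9)
Σ b_i: (-1/2)·1 + 3/2·1 = 1 ✓
b·c: 3/2·7/9 = 7/6 ≠ 1/2 ⇒ order 1.

1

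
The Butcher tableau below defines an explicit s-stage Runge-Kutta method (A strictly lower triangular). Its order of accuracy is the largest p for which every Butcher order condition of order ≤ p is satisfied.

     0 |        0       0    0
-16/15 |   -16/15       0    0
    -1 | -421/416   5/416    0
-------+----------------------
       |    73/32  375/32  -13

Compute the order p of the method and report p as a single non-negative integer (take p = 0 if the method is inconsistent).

b = (73/32, 375/32, -13)
c = (0, -16/15, -1)
Ac = (0, 0, -1/78)
Σ b_i: 73/32·1 + 375/32·1 + (-13)·1 = 1 ✓
b·c: 375/32·(-16/15) + (-13)·(-1) = 1/2 ✓
b·c²: 375/32·256/225 + (-13)·1 = 1/3 ✓
b·Ac: (-13)·(-1/78) = 1/6 ✓; 3 stages ⇒ order 3.

3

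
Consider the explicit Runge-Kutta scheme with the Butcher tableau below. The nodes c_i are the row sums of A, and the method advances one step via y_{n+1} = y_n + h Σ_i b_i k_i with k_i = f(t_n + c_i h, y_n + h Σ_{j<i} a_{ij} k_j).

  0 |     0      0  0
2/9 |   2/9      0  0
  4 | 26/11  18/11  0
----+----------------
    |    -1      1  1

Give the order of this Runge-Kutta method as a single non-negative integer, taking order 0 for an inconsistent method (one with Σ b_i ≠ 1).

b = (-1, 1, 1)
c = (0, 2/9, 4)
Ac = (0, 0, 4/11)
Σ b_i: (-1)·1 + 1·1 + 1·1 = 1 ✓
b·c: 1·2/9 + 1·4 = 38/9 ≠ 1/2 ⇒ order 1.

1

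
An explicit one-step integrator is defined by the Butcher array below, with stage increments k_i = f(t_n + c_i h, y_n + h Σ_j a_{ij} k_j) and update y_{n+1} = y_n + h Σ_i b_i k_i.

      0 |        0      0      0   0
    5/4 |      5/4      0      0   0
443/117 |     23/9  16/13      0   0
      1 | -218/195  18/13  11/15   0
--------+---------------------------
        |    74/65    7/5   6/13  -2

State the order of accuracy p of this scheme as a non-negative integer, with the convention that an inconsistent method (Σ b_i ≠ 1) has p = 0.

1

b = (74/65, 7/5, 6/13, -2)
c = (0, 5/4, 443/117, 1)
Ac = (0, 0, 20/13, 1217/270)
Σ b_i: 74/65·1 + 7/5·1 + 6/13·1 + (-2)·1 = 1 ✓
b·c: 7/5·5/4 + 6/13·443/117 + (-2)·1 = 3037/2028 ≠ 1/2 ⇒ order 1.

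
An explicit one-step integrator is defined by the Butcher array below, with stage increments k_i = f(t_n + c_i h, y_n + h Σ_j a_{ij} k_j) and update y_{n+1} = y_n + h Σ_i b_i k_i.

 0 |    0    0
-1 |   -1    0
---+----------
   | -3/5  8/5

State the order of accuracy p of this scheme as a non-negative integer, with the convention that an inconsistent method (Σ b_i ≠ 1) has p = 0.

b = (-3/5, 8/5)
c = (0, -1)
Σ b_i: (-3/5)·1 + 8/5·1 = 1 ✓
b·c: 8/5·(-1) = -8/5 ≠ 1/2 ⇒ order 1.

1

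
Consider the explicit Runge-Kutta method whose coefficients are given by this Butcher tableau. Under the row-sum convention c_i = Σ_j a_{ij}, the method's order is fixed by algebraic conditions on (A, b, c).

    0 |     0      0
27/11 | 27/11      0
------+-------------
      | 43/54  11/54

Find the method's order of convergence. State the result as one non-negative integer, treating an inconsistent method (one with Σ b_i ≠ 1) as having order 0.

b = (43/54, 11/54)
c = (0, 27/11)
Σ b_i: 43/54·1 + 11/54·1 = 1 ✓
b·c: 11/54·27/11 = 1/2 ✓; 2 stages ⇒ order 2.

2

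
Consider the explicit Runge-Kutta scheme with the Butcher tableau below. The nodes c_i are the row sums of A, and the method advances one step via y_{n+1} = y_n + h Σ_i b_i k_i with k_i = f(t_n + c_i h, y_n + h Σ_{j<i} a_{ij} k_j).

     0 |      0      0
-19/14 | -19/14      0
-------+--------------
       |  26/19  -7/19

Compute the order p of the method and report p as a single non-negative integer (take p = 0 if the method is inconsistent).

b = (26/19, -7/19)
c = (0, -19/14)
Σ b_i: 26/19·1 + (-7/19)·1 = 1 ✓
b·c: (-7/19)·(-19/14) = 1/2 ✓; 2 stages ⇒ order 2.

2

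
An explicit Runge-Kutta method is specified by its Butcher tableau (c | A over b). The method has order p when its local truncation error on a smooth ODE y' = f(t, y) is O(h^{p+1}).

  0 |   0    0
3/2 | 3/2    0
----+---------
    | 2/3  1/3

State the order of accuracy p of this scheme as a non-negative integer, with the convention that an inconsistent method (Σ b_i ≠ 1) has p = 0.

2

b = (2/3, 1/3)
c = (0, 3/2)
Σ b_i: 2/3·1 + 1/3·1 = 1 ✓
b·c: 1/3·3/2 = 1/2 ✓; 2 stages ⇒ order 2.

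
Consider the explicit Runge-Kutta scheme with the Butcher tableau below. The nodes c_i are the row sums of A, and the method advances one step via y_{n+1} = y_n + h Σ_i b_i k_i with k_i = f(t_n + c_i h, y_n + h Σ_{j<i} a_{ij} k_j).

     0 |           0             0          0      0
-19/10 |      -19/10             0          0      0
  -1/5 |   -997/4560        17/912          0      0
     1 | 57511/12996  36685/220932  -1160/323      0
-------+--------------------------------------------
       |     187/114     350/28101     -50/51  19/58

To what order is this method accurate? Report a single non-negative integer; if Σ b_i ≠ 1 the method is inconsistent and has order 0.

4

b = (187/114, 350/28101, -50/51, 19/58)
c = (0, -19/10, -1/5, 1)
Ac = (0, 0, -17/480, 29/72)
Σ b_i: 187/114·1 + 350/28101·1 + (-50/51)·1 + 19/58·1 = 1 ✓
b·c: 350/28101·(-19/10) + (-50/51)·(-1/5) + 19/58·1 = 1/2 ✓
b·c²: 350/28101·361/100 + (-50/51)·1/25 + 19/58·1 = 1/3 ✓
b·Ac: (-50/51)·(-17/480) + 19/58·29/72 = 1/6 ✓
b·c³: 350/28101·(-6859/1000) + (-50/51)·(-1/125) + 19/58·1 = 1/4 ✓
b·(c∘Ac): (-50/51)·17/2400 + 19/58·29/72 = 1/8 ✓
b·Ac²: (-50/51)·323/4800 + 19/58·1247/2736 = 1/12 ✓
b·A²c: 19/58·29/228 = 1/24 ✓; 4 stages ⇒ order 4.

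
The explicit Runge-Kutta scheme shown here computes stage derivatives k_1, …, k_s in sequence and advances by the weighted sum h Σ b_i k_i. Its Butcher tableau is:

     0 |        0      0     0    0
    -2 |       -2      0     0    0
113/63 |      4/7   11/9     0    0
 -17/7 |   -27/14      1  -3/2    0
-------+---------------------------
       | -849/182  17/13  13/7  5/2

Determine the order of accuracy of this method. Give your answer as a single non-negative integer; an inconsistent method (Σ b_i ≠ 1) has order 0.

1

b = (-849/182, 17/13, 13/7, 5/2)
c = (0, -2, 113/63, -17/7)
Ac = (0, 0, -22/9, -197/42)
Σ b_i: (-849/182)·1 + 17/13·1 + 13/7·1 + 5/2·1 = 1 ✓
b·c: 17/13·(-2) + 13/7·113/63 + 5/2·(-17/7) = -61409/11466 ≠ 1/2 ⇒ order 1.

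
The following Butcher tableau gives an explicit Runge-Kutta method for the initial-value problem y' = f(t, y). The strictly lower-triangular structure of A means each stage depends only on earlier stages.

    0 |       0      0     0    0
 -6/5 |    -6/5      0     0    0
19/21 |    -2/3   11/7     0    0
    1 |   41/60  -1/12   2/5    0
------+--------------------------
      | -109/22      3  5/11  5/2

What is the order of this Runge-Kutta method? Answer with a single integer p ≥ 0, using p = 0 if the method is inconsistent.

1

b = (-109/22, 3, 5/11, 5/2)
c = (0, -6/5, 19/21, 1)
Ac = (0, 0, -66/35, 97/210)
Σ b_i: (-109/22)·1 + 3·1 + 5/11·1 + 5/2·1 = 1 ✓
b·c: 3·(-6/5) + 5/11·19/21 + 5/2·1 = -1591/2310 ≠ 1/2 ⇒ order 1.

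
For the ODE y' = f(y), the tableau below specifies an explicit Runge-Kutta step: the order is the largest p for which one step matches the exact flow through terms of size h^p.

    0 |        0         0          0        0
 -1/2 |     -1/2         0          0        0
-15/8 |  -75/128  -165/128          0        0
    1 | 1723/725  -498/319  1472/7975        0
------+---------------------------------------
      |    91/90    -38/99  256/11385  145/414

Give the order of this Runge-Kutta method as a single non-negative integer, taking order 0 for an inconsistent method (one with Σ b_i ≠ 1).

b = (91/90, -38/99, 256/11385, 145/414)
c = (0, -1/2, -15/8, 1)
Ac = (0, 0, 165/256, 63/145)
Σ b_i: 91/90·1 + (-38/99)·1 + 256/11385·1 + 145/414·1 = 1 ✓
b·c: (-38/99)·(-1/2) + 256/11385·(-15/8) + 145/414·1 = 1/2 ✓
b·c²: (-38/99)·1/4 + 256/11385·225/64 + 145/414·1 = 1/3 ✓
b·Ac: 256/11385·165/256 + 145/414·63/145 = 1/6 ✓
b·c³: (-38/99)·(-1/8) + 256/11385·(-3375/512) + 145/414·1 = 1/4 ✓
b·(c∘Ac): 256/11385·(-2475/2048) + 145/414·63/145 = 1/8 ✓
b·Ac²: 256/11385·(-165/512) + 145/414·15/58 = 1/12 ✓
b·A²c: 145/414·69/580 = 1/24 ✓; 4 stages ⇒ order 4.

4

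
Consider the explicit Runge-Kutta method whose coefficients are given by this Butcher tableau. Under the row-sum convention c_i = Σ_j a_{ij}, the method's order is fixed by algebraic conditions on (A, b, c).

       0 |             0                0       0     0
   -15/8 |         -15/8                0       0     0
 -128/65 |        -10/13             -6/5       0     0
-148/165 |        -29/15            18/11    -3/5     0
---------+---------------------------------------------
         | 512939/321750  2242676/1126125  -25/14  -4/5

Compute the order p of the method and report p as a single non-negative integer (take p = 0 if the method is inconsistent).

2

b = (512939/321750, 2242676/1126125, -25/14, -4/5)
c = (0, -15/8, -128/65, -148/165)
Ac = (0, 0, 9/4, -26979/14300)
Σ b_i: 512939/321750·1 + 2242676/1126125·1 + (-25/14)·1 + (-4/5)·1 = 1 ✓
b·c: 2242676/1126125·(-15/8) + (-25/14)·(-128/65) + (-4/5)·(-148/165) = 1/2 ✓
b·c²: 2242676/1126125·225/64 + (-25/14)·16384/4225 + (-4/5)·21904/27225 = -208720939/368082000 ≠ 1/3 ⇒ order 2.
b·Ac: (-25/14)·9/4 + (-4/5)·(-26979/14300) = -2511051/1001000 ≠ 1/6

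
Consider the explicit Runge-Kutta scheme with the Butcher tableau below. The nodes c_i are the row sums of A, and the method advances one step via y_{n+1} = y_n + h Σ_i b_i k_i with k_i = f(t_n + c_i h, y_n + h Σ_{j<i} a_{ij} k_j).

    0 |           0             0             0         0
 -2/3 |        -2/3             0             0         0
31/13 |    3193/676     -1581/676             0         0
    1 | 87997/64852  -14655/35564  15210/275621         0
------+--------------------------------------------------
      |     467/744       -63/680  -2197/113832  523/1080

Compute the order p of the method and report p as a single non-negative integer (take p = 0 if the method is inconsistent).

4

b = (467/744, -63/680, -2197/113832, 523/1080)
c = (0, -2/3, 31/13, 1)
Ac = (0, 0, 527/338, 425/1046)
Σ b_i: 467/744·1 + (-63/680)·1 + (-2197/113832)·1 + 523/1080·1 = 1 ✓
b·c: (-63/680)·(-2/3) + (-2197/113832)·31/13 + 523/1080·1 = 1/2 ✓
b·c²: (-63/680)·4/9 + (-2197/113832)·961/169 + 523/1080·1 = 1/3 ✓
b·Ac: (-2197/113832)·527/338 + 523/1080·425/1046 = 1/6 ✓
b·c³: (-63/680)·(-8/27) + (-2197/113832)·29791/2197 + 523/1080·1 = 1/4 ✓
b·(c∘Ac): (-2197/113832)·16337/4394 + 523/1080·425/1046 = 1/8 ✓
b·Ac²: (-2197/113832)·(-527/507) + 523/1080·205/1569 = 1/12 ✓
b·A²c: 523/1080·45/523 = 1/24 ✓; 4 stages ⇒ order 4.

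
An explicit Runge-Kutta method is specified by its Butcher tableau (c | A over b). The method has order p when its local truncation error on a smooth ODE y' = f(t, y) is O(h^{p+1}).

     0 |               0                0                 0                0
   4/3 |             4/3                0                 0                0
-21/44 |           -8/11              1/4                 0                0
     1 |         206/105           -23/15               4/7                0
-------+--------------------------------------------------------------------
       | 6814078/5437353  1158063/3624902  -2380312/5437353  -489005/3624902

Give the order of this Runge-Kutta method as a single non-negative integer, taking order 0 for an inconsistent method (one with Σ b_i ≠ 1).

b = (6814078/5437353, 1158063/3624902, -2380312/5437353, -489005/3624902)
c = (0, 4/3, -21/44, 1)
Ac = (0, 0, 1/3, -1147/495)
Σ b_i: 6814078/5437353·1 + 1158063/3624902·1 + (-2380312/5437353)·1 + (-489005/3624902)·1 = 1 ✓
b·c: 1158063/3624902·4/3 + (-2380312/5437353)·(-21/44) + (-489005/3624902)·1 = 1/2 ✓
b·c²: 1158063/3624902·16/9 + (-2380312/5437353)·441/1936 + (-489005/3624902)·1 = 1/3 ✓
b·Ac: (-2380312/5437353)·1/3 + (-489005/3624902)·(-1147/495) = 1/6 ✓
b·c³: 1158063/3624902·64/27 + (-2380312/5437353)·(-9261/85184) + (-489005/3624902)·1 = 961707553/1435461192 ≠ 1/4 ⇒ order 3.
b·(c∘Ac): (-2380312/5437353)·(-7/44) + (-489005/3624902)·(-1147/495) = 12470093/32624118 ≠ 1/8
b·Ac²: (-2380312/5437353)·4/9 + (-489005/3624902)·(-169607/65340) = 223368671/1435461192 ≠ 1/12
b·A²c: (-489005/3624902)·4/21 = -978010/38061471 ≠ 1/24

3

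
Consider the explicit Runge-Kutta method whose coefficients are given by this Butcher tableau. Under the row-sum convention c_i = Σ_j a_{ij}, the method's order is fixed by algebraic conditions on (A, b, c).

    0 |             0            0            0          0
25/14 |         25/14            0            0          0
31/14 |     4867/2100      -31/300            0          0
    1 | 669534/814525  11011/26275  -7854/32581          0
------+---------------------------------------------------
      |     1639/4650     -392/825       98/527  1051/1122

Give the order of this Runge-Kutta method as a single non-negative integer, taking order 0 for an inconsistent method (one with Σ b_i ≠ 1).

4

b = (1639/4650, -392/825, 98/527, 1051/1122)
c = (0, 25/14, 31/14, 1)
Ac = (0, 0, -31/168, 451/2102)
Σ b_i: 1639/4650·1 + (-392/825)·1 + 98/527·1 + 1051/1122·1 = 1 ✓
b·c: (-392/825)·25/14 + 98/527·31/14 + 1051/1122·1 = 1/2 ✓
b·c²: (-392/825)·625/196 + 98/527·961/196 + 1051/1122·1 = 1/3 ✓
b·Ac: 98/527·(-31/168) + 1051/1122·451/2102 = 1/6 ✓
b·c³: (-392/825)·15625/2744 + 98/527·29791/2744 + 1051/1122·1 = 1/4 ✓
b·(c∘Ac): 98/527·(-961/2352) + 1051/1122·451/2102 = 1/8 ✓
b·Ac²: 98/527·(-775/2352) + 1051/1122·649/4204 = 1/12 ✓
b·A²c: 1051/1122·187/4204 = 1/24 ✓; 4 stages ⇒ order 4.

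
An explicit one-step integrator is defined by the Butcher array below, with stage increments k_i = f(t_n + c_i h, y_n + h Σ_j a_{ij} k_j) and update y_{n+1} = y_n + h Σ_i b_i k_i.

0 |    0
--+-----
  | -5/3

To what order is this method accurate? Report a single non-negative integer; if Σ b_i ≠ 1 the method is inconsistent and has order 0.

0

b = (-5/3)
c = (0)
Σ b_i: (-5/3)·1 = -5/3 ≠ 1 ⇒ order 0.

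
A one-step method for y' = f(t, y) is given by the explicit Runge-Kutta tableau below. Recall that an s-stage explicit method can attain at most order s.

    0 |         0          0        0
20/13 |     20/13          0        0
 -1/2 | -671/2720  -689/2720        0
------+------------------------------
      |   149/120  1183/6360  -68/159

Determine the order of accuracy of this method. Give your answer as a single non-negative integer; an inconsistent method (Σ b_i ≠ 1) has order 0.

b = (149/120, 1183/6360, -68/159)
c = (0, 20/13, -1/2)
Ac = (0, 0, -53/136)
Σ b_i: 149/120·1 + 1183/6360·1 + (-68/159)·1 = 1 ✓
b·c: 1183/6360·20/13 + (-68/159)·(-1/2) = 1/2 ✓
b·c²: 1183/6360·400/169 + (-68/159)·1/4 = 1/3 ✓
b·Ac: (-68/159)·(-53/136) = 1/6 ✓; 3 stages ⇒ order 3.

3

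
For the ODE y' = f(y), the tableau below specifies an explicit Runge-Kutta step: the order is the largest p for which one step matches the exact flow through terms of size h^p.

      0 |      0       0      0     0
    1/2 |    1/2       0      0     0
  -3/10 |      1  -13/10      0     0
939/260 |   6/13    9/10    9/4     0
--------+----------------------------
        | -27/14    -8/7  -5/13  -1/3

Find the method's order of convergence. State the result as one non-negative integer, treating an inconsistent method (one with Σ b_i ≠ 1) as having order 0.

0

b = (-27/14, -8/7, -5/13, -1/3)
c = (0, 1/2, -3/10, 939/260)
Ac = (0, 0, -13/20, -9/40)
Σ b_i: (-27/14)·1 + (-8/7)·1 + (-5/13)·1 + (-1/3)·1 = -2069/546 ≠ 1 ⇒ order 0.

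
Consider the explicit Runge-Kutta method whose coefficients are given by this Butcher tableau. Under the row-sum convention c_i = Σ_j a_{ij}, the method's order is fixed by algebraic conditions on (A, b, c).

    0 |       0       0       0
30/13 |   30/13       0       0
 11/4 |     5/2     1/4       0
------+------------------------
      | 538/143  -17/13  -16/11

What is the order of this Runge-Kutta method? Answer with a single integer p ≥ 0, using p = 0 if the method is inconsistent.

b = (538/143, -17/13, -16/11)
c = (0, 30/13, 11/4)
Ac = (0, 0, 15/26)
Σ b_i: 538/143·1 + (-17/13)·1 + (-16/11)·1 = 1 ✓
b·c: (-17/13)·30/13 + (-16/11)·11/4 = -1186/169 ≠ 1/2 ⇒ order 1.

1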